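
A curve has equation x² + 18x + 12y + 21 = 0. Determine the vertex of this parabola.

(-9, 5)

Only x is squared. Complete the square in x: (x + 9)² = -12(y - 5).
Vertex (-9, 5); 4p = -12 so p = -3. Opens down.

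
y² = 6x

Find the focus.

Vertex (0, 0); 4p = 6 so p = 3/2. Opens right.
Focus is p units from the vertex along the axis: (h + p, k).

(3/2, 0)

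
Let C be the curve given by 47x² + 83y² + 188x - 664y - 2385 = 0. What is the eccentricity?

e = 6√83/83

47(x² + 4x) + 83(y² - 8y) = 2385
Complete the square: 47(x + 2)² + 83(y - 4)² = 2385 + 188 + 1328 = 3901
Dividing both sides by 3901: (x + 2)²/83 + (y - 4)²/47 = 1
Ellipse, center (-2, 4), major axis horizontal; a² = 83, b² = 47.
c² = a² - b² = 36, so c = 6.
e = c/a = 6/√83 = 6√83/83.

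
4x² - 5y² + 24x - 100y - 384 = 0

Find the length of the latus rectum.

10

Rearranging, 4(x² + 6x) -5(y² + 20y) = 384.
4(x + 3)² -5(y + 10)² = 384 + 36 - 500 = -80
Divide by -80: (y + 10)²/16 - (x + 3)²/20 = 1
Hyperbola, center (-3, -10), transverse axis vertical; a² = 16, b² = 20.
Latus rectum length = 2b²/a = 2·20/4 = 10.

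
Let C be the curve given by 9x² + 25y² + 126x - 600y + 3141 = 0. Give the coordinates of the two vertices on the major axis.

(-17, 12) and (3, 12)

Collect terms: 9(x² + 14x) + 25(y² - 24y) = -3141
Complete the square: 9(x + 7)² + 25(y - 12)² = -3141 + 441 + 3600 = 900
Dividing both sides by 900: (x + 7)²/100 + (y - 12)²/36 = 1
Ellipse, center (-7, 12), major axis horizontal; a² = 100, b² = 36.
a = 10. Vertices at (h ± a, k).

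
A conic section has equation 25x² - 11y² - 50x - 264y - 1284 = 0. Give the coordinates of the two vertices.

Group: 25(x² - 2x) -11(y² + 24y) = 1284
Complete the square in x and y: 25(x - 1)² -11(y + 12)² = 1284 + 25 - 1584 = -275
Divide by -275: (y + 12)²/25 - (x - 1)²/11 = 1
Hyperbola, center (1, -12), transverse axis vertical; a² = 25, b² = 11.
a = 5. Vertices at (h, k ± a).

(1, -17) and (1, -7)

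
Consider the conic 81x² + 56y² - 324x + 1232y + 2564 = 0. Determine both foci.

Group: 81(x² - 4x) + 56(y² + 22y) = -2564
81(x - 2)² + 56(y + 11)² = -2564 + 324 + 6776 = 4536
Dividing both sides by 4536: (x - 2)²/56 + (y + 11)²/81 = 1
Ellipse, center (2, -11), major axis vertical; a² = 81, b² = 56.
c² = a² - b² = 81 - 56 = 25, so c = 5.
Foci lie on the vertical axis through the center: (h, k ± c).

(2, -16) and (2, -6)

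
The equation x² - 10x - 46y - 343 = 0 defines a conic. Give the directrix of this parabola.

y = -39/2

Only x is squared. Complete the square in x: (x - 5)² = 46(y + 8).
Vertex (5, -8); 4p = 46 so p = 23/2. Opens up.
Directrix is the horizontal line y = k − p = -8 − (23/2) = -39/2.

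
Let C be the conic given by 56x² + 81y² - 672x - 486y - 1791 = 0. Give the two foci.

Collect terms: 56(x² - 12x) + 81(y² - 6y) = 1791
56(x - 6)² + 81(y - 3)² = 1791 + 2016 + 729 = 4536
Dividing both sides by 4536: (x - 6)²/81 + (y - 3)²/56 = 1
Ellipse, center (6, 3), major axis horizontal; a² = 81, b² = 56.
c² = a² - b² = 81 - 56 = 25, so c = 5.
Foci lie on the horizontal axis through the center: (h ± c, k).

(1, 3) and (11, 3)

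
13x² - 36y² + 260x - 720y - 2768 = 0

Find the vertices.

Collect terms: 13(x² + 20x) -36(y² + 20y) = 2768
Complete the square: 13(x + 10)² -36(y + 10)² = 2768 + 1300 - 3600 = 468
Divide through by 468 to get (x + 10)²/36 - (y + 10)²/13 = 1.
Hyperbola, center (-10, -10), transverse axis horizontal; a² = 36, b² = 13.
a = 6. Vertices at (h ± a, k).

(-16, -10) and (-4, -10)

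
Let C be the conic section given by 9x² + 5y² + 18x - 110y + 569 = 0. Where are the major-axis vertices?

9(x² + 2x) + 5(y² - 22y) = -569
Completing the square gives 9(x + 1)² + 5(y - 11)² = -569 + 9 + 605 = 45.
Dividing both sides by 45: (x + 1)²/5 + (y - 11)²/9 = 1
Ellipse, center (-1, 11), major axis vertical; a² = 9, b² = 5.
a = 3. Vertices at (h, k ± a).

(-1, 8) and (-1, 14)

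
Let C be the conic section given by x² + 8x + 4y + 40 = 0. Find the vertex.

Only x is squared. Complete the square in x: (x + 4)² = -4(y + 6).
Vertex (-4, -6); 4p = -4 so p = -1. Opens down.

(-4, -6)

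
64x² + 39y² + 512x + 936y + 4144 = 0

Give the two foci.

Group the x- and y-terms: 64(x² + 8x) + 39(y² + 24y) = -4144
64(x + 4)² + 39(y + 12)² = -4144 + 1024 + 5616 = 2496
Divide through by 2496 to get (x + 4)²/39 + (y + 12)²/64 = 1.
Ellipse, center (-4, -12), major axis vertical; a² = 64, b² = 39.
c² = a² - b² = 64 - 39 = 25, so c = 5.
Foci lie on the vertical axis through the center: (h, k ± c).

(-4, -17) and (-4, -7)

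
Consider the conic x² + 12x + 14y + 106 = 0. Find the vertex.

Only x is squared. Complete the square in x: (x + 6)² = -14(y + 5).
Vertex (-6, -5); 4p = -14 so p = -7/2. Opens down.

(-6, -5)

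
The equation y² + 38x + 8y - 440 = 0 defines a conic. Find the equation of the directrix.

Only y is squared. Complete the square in y: (y + 4)² = -38(x - 12).
Vertex (12, -4); 4p = -38 so p = -19/2. Opens left.
Directrix is the vertical line x = h − p = 12 − (-19/2) = 43/2.

x = 43/2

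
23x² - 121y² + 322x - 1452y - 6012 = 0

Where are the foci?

(-19, -6) and (5, -6)

Group: 23(x² + 14x) -121(y² + 12y) = 6012
Complete the square in x and y: 23(x + 7)² -121(y + 6)² = 6012 + 1127 - 4356 = 2783
Divide by 2783: (x + 7)²/121 - (y + 6)²/23 = 1
Hyperbola, center (-7, -6), transverse axis horizontal; a² = 121, b² = 23.
c² = a² + b² = 121 + 23 = 144, so c = 12.
Foci lie on the horizontal axis through the center: (h ± c, k).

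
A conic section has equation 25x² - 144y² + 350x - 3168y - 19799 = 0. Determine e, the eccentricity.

Group: 25(x² + 14x) -144(y² + 22y) = 19799
Completing the square gives 25(x + 7)² -144(y + 11)² = 19799 + 1225 - 17424 = 3600.
Dividing both sides by 3600: (x + 7)²/144 - (y + 11)²/25 = 1
Hyperbola, center (-7, -11), transverse axis horizontal; a² = 144, b² = 25.
c² = a² + b² = 169, so c = 13.
e = c/a = 13/12.

e = 13/12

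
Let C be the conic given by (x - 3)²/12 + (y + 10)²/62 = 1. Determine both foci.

(3, -10 - 5√2) and (3, -10 + 5√2)

Center (3, -10). The larger denominator 62 sits under the y-term, so the major axis is vertical; a² = 62, b² = 12.
c² = a² - b² = 62 - 12 = 50, so c = 5√2.
Foci lie on the vertical axis through the center: (h, k ± c).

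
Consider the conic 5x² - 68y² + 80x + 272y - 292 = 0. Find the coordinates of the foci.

5(x² + 16x) -68(y² - 4y) = 292
Complete the square in x and y: 5(x + 8)² -68(y - 2)² = 292 + 320 - 272 = 340
Divide by 340: (x + 8)²/68 - (y - 2)²/5 = 1
Hyperbola, center (-8, 2), transverse axis horizontal; a² = 68, b² = 5.
c² = a² + b² = 68 + 5 = 73, so c = √73.
Foci lie on the horizontal axis through the center: (h ± c, k).

(-8 - √73, 2) and (-8 + √73, 2)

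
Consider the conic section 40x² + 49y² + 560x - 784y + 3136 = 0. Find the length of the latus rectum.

Collect terms: 40(x² + 14x) + 49(y² - 16y) = -3136
Complete the square: 40(x + 7)² + 49(y - 8)² = -3136 + 1960 + 3136 = 1960
Divide through by 1960 to get (x + 7)²/49 + (y - 8)²/40 = 1.
Ellipse, center (-7, 8), major axis horizontal; a² = 49, b² = 40.
Latus rectum length = 2b²/a = 2·40/7 = 80/7.

80/7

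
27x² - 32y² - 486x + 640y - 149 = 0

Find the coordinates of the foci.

27(x² - 18x) -32(y² - 20y) = 149
27(x - 9)² -32(y - 10)² = 149 + 2187 - 3200 = -864
Divide by -864: (y - 10)²/27 - (x - 9)²/32 = 1
Hyperbola, center (9, 10), transverse axis vertical; a² = 27, b² = 32.
c² = a² + b² = 27 + 32 = 59, so c = √59.
Foci lie on the vertical axis through the center: (h, k ± c).

(9, 10 - √59) and (9, 10 + √59)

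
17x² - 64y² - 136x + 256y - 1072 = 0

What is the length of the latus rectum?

17/4

Group the x- and y-terms: 17(x² - 8x) -64(y² - 4y) = 1072
Complete the square in x and y: 17(x - 4)² -64(y - 2)² = 1072 + 272 - 256 = 1088
Divide by 1088: (x - 4)²/64 - (y - 2)²/17 = 1
Hyperbola, center (4, 2), transverse axis horizontal; a² = 64, b² = 17.
Latus rectum length = 2b²/a = 2·17/8 = 17/4.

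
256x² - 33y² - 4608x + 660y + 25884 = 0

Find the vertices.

(9, -6) and (9, 26)

256(x² - 18x) -33(y² - 20y) = -25884
256(x - 9)² -33(y - 10)² = -25884 + 20736 - 3300 = -8448
Divide through by -8448 to get (y - 10)²/256 - (x - 9)²/33 = 1.
Hyperbola, center (9, 10), transverse axis vertical; a² = 256, b² = 33.
a = 16. Vertices at (h, k ± a).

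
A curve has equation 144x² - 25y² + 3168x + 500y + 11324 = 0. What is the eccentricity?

Collect terms: 144(x² + 22x) -25(y² - 20y) = -11324
144(x + 11)² -25(y - 10)² = -11324 + 17424 - 2500 = 3600
Dividing both sides by 3600: (x + 11)²/25 - (y - 10)²/144 = 1
Hyperbola, center (-11, 10), transverse axis horizontal; a² = 25, b² = 144.
c² = a² + b² = 169, so c = 13.
e = c/a = 13/5.

e = 13/5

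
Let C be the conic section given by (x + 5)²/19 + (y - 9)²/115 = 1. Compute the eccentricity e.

Center (-5, 9). The larger denominator 115 sits under the y-term, so the major axis is vertical; a² = 115, b² = 19.
c² = a² - b² = 96, so c = 4√6.
e = c/a = 4√6/√115 = 4√690/115.

e = 4√690/115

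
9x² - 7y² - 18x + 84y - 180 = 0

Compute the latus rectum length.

Group the x- and y-terms: 9(x² - 2x) -7(y² - 12y) = 180
9(x - 1)² -7(y - 6)² = 180 + 9 - 252 = -63
Divide by -63: (y - 6)²/9 - (x - 1)²/7 = 1
Hyperbola, center (1, 6), transverse axis vertical; a² = 9, b² = 7.
Latus rectum length = 2b²/a = 2·7/3 = 14/3.

14/3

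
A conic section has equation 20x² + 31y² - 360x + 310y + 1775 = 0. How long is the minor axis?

Collect terms: 20(x² - 18x) + 31(y² + 10y) = -1775
Complete the square: 20(x - 9)² + 31(y + 5)² = -1775 + 1620 + 775 = 620
Divide through by 620 to get (x - 9)²/31 + (y + 5)²/20 = 1.
Ellipse, center (9, -5), major axis horizontal; a² = 31, b² = 20.
b² = 20 so b = 2√5; the minor axis has length 2b = 4√5.

4√5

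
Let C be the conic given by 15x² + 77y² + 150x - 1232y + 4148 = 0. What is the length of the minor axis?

Group: 15(x² + 10x) + 77(y² - 16y) = -4148
Complete the square: 15(x + 5)² + 77(y - 8)² = -4148 + 375 + 4928 = 1155
Divide by 1155: (x + 5)²/77 + (y - 8)²/15 = 1
Ellipse, center (-5, 8), major axis horizontal; a² = 77, b² = 15.
b² = 15 so b = √15; the minor axis has length 2b = 2√15.

2√15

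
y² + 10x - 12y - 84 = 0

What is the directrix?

Only y is squared. Complete the square in y: (y - 6)² = -10(x - 12).
Vertex (12, 6); 4p = -10 so p = -5/2. Opens left.
Directrix is the vertical line x = h − p = 12 − (-5/2) = 29/2.

x = 29/2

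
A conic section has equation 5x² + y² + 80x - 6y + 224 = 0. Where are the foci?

(-8, 3 - 2√21) and (-8, 3 + 2√21)

Rearranging, 5(x² + 16x) + (y² - 6y) = -224.
Complete the square in x and y: 5(x + 8)² + (y - 3)² = -224 + 320 + 9 = 105
Divide through by 105 to get (x + 8)²/21 + (y - 3)²/105 = 1.
Ellipse, center (-8, 3), major axis vertical; a² = 105, b² = 21.
c² = a² - b² = 105 - 21 = 84, so c = 2√21.
Foci lie on the vertical axis through the center: (h, k ± c).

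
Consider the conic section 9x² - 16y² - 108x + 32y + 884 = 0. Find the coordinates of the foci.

Group: 9(x² - 12x) -16(y² - 2y) = -884
Complete the square: 9(x - 6)² -16(y - 1)² = -884 + 324 - 16 = -576
Dividing both sides by -576: (y - 1)²/36 - (x - 6)²/64 = 1
Hyperbola, center (6, 1), transverse axis vertical; a² = 36, b² = 64.
c² = a² + b² = 36 + 64 = 100, so c = 10.
Foci lie on the vertical axis through the center: (h, k ± c).

(6, -9) and (6, 11)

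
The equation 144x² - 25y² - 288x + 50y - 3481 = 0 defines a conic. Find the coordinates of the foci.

(-12, 1) and (14, 1)

Group the x- and y-terms: 144(x² - 2x) -25(y² - 2y) = 3481
Complete the square in x and y: 144(x - 1)² -25(y - 1)² = 3481 + 144 - 25 = 3600
Dividing both sides by 3600: (x - 1)²/25 - (y - 1)²/144 = 1
Hyperbola, center (1, 1), transverse axis horizontal; a² = 25, b² = 144.
c² = a² + b² = 25 + 144 = 169, so c = 13.
Foci lie on the horizontal axis through the center: (h ± c, k).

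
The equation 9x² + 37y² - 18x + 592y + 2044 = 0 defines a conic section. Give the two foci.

(1 - 2√7, -8) and (1 + 2√7, -8)

Group the x- and y-terms: 9(x² - 2x) + 37(y² + 16y) = -2044
Complete the square: 9(x - 1)² + 37(y + 8)² = -2044 + 9 + 2368 = 333
Divide through by 333 to get (x - 1)²/37 + (y + 8)²/9 = 1.
Ellipse, center (1, -8), major axis horizontal; a² = 37, b² = 9.
c² = a² - b² = 37 - 9 = 28, so c = 2√7.
Foci lie on the horizontal axis through the center: (h ± c, k).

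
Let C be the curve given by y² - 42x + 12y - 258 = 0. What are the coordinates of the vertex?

(-7, -6)

Only y is squared. Complete the square in y: (y + 6)² = 42(x + 7).
Vertex (-7, -6); 4p = 42 so p = 21/2. Opens right.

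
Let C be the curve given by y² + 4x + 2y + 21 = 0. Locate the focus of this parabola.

Only y is squared. Complete the square in y: (y + 1)² = -4(x + 5).
Vertex (-5, -1); 4p = -4 so p = -1. Opens left.
Focus is p units from the vertex along the axis: (h + p, k).

(-6, -1)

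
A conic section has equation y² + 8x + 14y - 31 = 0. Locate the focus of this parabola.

(8, -7)

Only y is squared. Complete the square in y: (y + 7)² = -8(x - 10).
Vertex (10, -7); 4p = -8 so p = -2. Opens left.
Focus is p units from the vertex along the axis: (h + p, k).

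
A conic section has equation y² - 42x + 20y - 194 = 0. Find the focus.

(7/2, -10)

Only y is squared. Complete the square in y: (y + 10)² = 42(x + 7).
Vertex (-7, -10); 4p = 42 so p = 21/2. Opens right.
Focus is p units from the vertex along the axis: (h + p, k).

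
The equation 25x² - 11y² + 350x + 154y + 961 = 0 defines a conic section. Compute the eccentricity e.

e = 6/5

Collect terms: 25(x² + 14x) -11(y² - 14y) = -961
Complete the square in x and y: 25(x + 7)² -11(y - 7)² = -961 + 1225 - 539 = -275
Divide through by -275 to get (y - 7)²/25 - (x + 7)²/11 = 1.
Hyperbola, center (-7, 7), transverse axis vertical; a² = 25, b² = 11.
c² = a² + b² = 36, so c = 6.
e = c/a = 6/5.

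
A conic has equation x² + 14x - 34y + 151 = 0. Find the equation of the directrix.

y = -11/2

Only x is squared. Complete the square in x: (x + 7)² = 34(y - 3).
Vertex (-7, 3); 4p = 34 so p = 17/2. Opens up.
Directrix is the horizontal line y = k − p = 3 − (17/2) = -11/2.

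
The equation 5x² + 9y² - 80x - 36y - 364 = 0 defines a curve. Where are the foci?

Group the x- and y-terms: 5(x² - 16x) + 9(y² - 4y) = 364
Complete the square in x and y: 5(x - 8)² + 9(y - 2)² = 364 + 320 + 36 = 720
Divide by 720: (x - 8)²/144 + (y - 2)²/80 = 1
Ellipse, center (8, 2), major axis horizontal; a² = 144, b² = 80.
c² = a² - b² = 144 - 80 = 64, so c = 8.
Foci lie on the horizontal axis through the center: (h ± c, k).

(0, 2) and (16, 2)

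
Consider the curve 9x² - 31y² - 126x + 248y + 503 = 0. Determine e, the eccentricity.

e = 2√10/3

Rearranging, 9(x² - 14x) -31(y² - 8y) = -503.
Complete the square in x and y: 9(x - 7)² -31(y - 4)² = -503 + 441 - 496 = -558
Divide by -558: (y - 4)²/18 - (x - 7)²/62 = 1
Hyperbola, center (7, 4), transverse axis vertical; a² = 18, b² = 62.
c² = a² + b² = 80, so c = 4√5.
e = c/a = 4√5/3√2 = 2√10/3.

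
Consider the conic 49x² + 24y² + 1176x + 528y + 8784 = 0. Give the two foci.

Group: 49(x² + 24x) + 24(y² + 22y) = -8784
Complete the square: 49(x + 12)² + 24(y + 11)² = -8784 + 7056 + 2904 = 1176
Dividing both sides by 1176: (x + 12)²/24 + (y + 11)²/49 = 1
Ellipse, center (-12, -11), major axis vertical; a² = 49, b² = 24.
c² = a² - b² = 49 - 24 = 25, so c = 5.
Foci lie on the vertical axis through the center: (h, k ± c).

(-12, -16) and (-12, -6)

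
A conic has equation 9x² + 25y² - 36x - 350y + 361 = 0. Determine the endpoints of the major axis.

Rearranging, 9(x² - 4x) + 25(y² - 14y) = -361.
Completing the square gives 9(x - 2)² + 25(y - 7)² = -361 + 36 + 1225 = 900.
Divide by 900: (x - 2)²/100 + (y - 7)²/36 = 1
Ellipse, center (2, 7), major axis horizontal; a² = 100, b² = 36.
a = 10. Vertices at (h ± a, k).

(-8, 7) and (12, 7)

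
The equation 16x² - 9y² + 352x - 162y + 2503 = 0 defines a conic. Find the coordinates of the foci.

16(x² + 22x) -9(y² + 18y) = -2503
Completing the square gives 16(x + 11)² -9(y + 9)² = -2503 + 1936 - 729 = -1296.
Divide by -1296: (y + 9)²/144 - (x + 11)²/81 = 1
Hyperbola, center (-11, -9), transverse axis vertical; a² = 144, b² = 81.
c² = a² + b² = 144 + 81 = 225, so c = 15.
Foci lie on the vertical axis through the center: (h, k ± c).

(-11, -24) and (-11, 6)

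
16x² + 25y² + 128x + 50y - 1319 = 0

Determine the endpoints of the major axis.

(-14, -1) and (6, -1)

Collect terms: 16(x² + 8x) + 25(y² + 2y) = 1319
Complete the square: 16(x + 4)² + 25(y + 1)² = 1319 + 256 + 25 = 1600
Divide by 1600: (x + 4)²/100 + (y + 1)²/64 = 1
Ellipse, center (-4, -1), major axis horizontal; a² = 100, b² = 64.
a = 10. Vertices at (h ± a, k).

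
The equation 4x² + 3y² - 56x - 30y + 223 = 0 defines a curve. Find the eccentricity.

Group the x- and y-terms: 4(x² - 14x) + 3(y² - 10y) = -223
Complete the square: 4(x - 7)² + 3(y - 5)² = -223 + 196 + 75 = 48
Dividing both sides by 48: (x - 7)²/12 + (y - 5)²/16 = 1
Ellipse, center (7, 5), major axis vertical; a² = 16, b² = 12.
c² = a² - b² = 4, so c = 2.
e = c/a = 2/4 = 1/2.

e = 1/2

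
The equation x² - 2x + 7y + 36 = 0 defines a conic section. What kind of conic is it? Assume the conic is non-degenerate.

No xy term. Coefficients of x² and y² are A = 1, C = 0.
Exactly one squared variable ⇒ parabola.

parabola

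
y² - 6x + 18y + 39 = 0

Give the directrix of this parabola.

x = -17/2

Only y is squared. Complete the square in y: (y + 9)² = 6(x + 7).
Vertex (-7, -9); 4p = 6 so p = 3/2. Opens right.
Directrix is the vertical line x = h − p = -7 − (3/2) = -17/2.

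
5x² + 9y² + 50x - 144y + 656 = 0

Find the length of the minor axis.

Group the x- and y-terms: 5(x² + 10x) + 9(y² - 16y) = -656
Complete the square: 5(x + 5)² + 9(y - 8)² = -656 + 125 + 576 = 45
Divide through by 45 to get (x + 5)²/9 + (y - 8)²/5 = 1.
Ellipse, center (-5, 8), major axis horizontal; a² = 9, b² = 5.
b² = 5 so b = √5; the minor axis has length 2b = 2√5.

2√5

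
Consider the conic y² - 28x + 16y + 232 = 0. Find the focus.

(13, -8)

Only y is squared. Complete the square in y: (y + 8)² = 28(x - 6).
Vertex (6, -8); 4p = 28 so p = 7. Opens right.
Focus is p units from the vertex along the axis: (h + p, k).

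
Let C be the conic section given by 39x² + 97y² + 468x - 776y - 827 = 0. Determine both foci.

(-6 - √58, 4) and (-6 + √58, 4)

Group the x- and y-terms: 39(x² + 12x) + 97(y² - 8y) = 827
Completing the square gives 39(x + 6)² + 97(y - 4)² = 827 + 1404 + 1552 = 3783.
Divide through by 3783 to get (x + 6)²/97 + (y - 4)²/39 = 1.
Ellipse, center (-6, 4), major axis horizontal; a² = 97, b² = 39.
c² = a² - b² = 97 - 39 = 58, so c = √58.
Foci lie on the horizontal axis through the center: (h ± c, k).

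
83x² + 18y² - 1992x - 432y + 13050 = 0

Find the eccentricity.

Group the x- and y-terms: 83(x² - 24x) + 18(y² - 24y) = -13050
Complete the square in x and y: 83(x - 12)² + 18(y - 12)² = -13050 + 11952 + 2592 = 1494
Divide by 1494: (x - 12)²/18 + (y - 12)²/83 = 1
Ellipse, center (12, 12), major axis vertical; a² = 83, b² = 18.
c² = a² - b² = 65, so c = √65.
e = c/a = √65/√83 = √5395/83.

e = √5395/83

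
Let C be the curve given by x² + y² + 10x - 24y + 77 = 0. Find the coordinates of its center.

(x² + 10x) + (y² - 24y) = -77
Completing the square gives (x + 5)² + (y - 12)² = -77 + 25 + 144 = 92.
So (x + 5)² + (y - 12)² = 92.
Circle centered at (-5, 12) with r² = 92.

(-5, 12)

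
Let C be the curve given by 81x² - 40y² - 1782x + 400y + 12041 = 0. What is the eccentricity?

e = 11/9

Collect terms: 81(x² - 22x) -40(y² - 10y) = -12041
Complete the square: 81(x - 11)² -40(y - 5)² = -12041 + 9801 - 1000 = -3240
Dividing both sides by -3240: (y - 5)²/81 - (x - 11)²/40 = 1
Hyperbola, center (11, 5), transverse axis vertical; a² = 81, b² = 40.
c² = a² + b² = 121, so c = 11.
e = c/a = 11/9.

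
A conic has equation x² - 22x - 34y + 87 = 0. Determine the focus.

Only x is squared. Complete the square in x: (x - 11)² = 34(y + 1).
Vertex (11, -1); 4p = 34 so p = 17/2. Opens up.
Focus is p units from the vertex along the axis: (h, k + p).

(11, 15/2)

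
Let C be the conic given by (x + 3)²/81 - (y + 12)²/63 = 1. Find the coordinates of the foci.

(-15, -12) and (9, -12)

Center (-3, -12). The positive term is the x-term, so the transverse axis is horizontal; a² = 81, b² = 63.
c² = a² + b² = 81 + 63 = 144, so c = 12.
Foci lie on the horizontal axis through the center: (h ± c, k).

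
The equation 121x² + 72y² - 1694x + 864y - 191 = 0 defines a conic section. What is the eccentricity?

e = 7/11

Group the x- and y-terms: 121(x² - 14x) + 72(y² + 12y) = 191
121(x - 7)² + 72(y + 6)² = 191 + 5929 + 2592 = 8712
Dividing both sides by 8712: (x - 7)²/72 + (y + 6)²/121 = 1
Ellipse, center (7, -6), major axis vertical; a² = 121, b² = 72.
c² = a² - b² = 49, so c = 7.
e = c/a = 7/11.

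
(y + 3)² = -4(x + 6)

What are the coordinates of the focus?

Vertex (-6, -3); 4p = -4 so p = -1. Opens left.
Focus is p units from the vertex along the axis: (h + p, k).

(-7, -3)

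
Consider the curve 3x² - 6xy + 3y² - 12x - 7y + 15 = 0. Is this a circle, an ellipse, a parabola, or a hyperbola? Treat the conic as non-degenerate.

A = 3, B = -6, C = 3.
Discriminant B² − 4AC = (-6)² − 4·3·3 = 0.
B² − 4AC = 0 ⇒ parabola.

parabola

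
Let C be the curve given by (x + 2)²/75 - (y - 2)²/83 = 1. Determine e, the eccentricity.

Center (-2, 2). The positive term is the x-term, so the transverse axis is horizontal; a² = 75, b² = 83.
c² = a² + b² = 158, so c = √158.
e = c/a = √158/5√3 = √474/15.

e = √474/15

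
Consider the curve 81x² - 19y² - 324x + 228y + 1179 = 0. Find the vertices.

(2, -3) and (2, 15)

Group the x- and y-terms: 81(x² - 4x) -19(y² - 12y) = -1179
Complete the square in x and y: 81(x - 2)² -19(y - 6)² = -1179 + 324 - 684 = -1539
Divide through by -1539 to get (y - 6)²/81 - (x - 2)²/19 = 1.
Hyperbola, center (2, 6), transverse axis vertical; a² = 81, b² = 19.
a = 9. Vertices at (h, k ± a).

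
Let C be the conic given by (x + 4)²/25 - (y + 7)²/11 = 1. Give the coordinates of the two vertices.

(-9, -7) and (1, -7)

Center (-4, -7). The positive term is the x-term, so the transverse axis is horizontal; a² = 25, b² = 11.
a = 5. Vertices at (h ± a, k).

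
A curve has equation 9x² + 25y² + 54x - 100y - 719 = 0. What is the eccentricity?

e = 4/5

Rearranging, 9(x² + 6x) + 25(y² - 4y) = 719.
9(x + 3)² + 25(y - 2)² = 719 + 81 + 100 = 900
Divide by 900: (x + 3)²/100 + (y - 2)²/36 = 1
Ellipse, center (-3, 2), major axis horizontal; a² = 100, b² = 36.
c² = a² - b² = 64, so c = 8.
e = c/a = 8/10 = 4/5.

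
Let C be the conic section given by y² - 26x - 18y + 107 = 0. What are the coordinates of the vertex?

(1, 9)

Only y is squared. Complete the square in y: (y - 9)² = 26(x - 1).
Vertex (1, 9); 4p = 26 so p = 13/2. Opens right.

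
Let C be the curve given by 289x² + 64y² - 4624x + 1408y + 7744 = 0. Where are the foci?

Collect terms: 289(x² - 16x) + 64(y² + 22y) = -7744
Completing the square gives 289(x - 8)² + 64(y + 11)² = -7744 + 18496 + 7744 = 18496.
Divide through by 18496 to get (x - 8)²/64 + (y + 11)²/289 = 1.
Ellipse, center (8, -11), major axis vertical; a² = 289, b² = 64.
c² = a² - b² = 289 - 64 = 225, so c = 15.
Foci lie on the vertical axis through the center: (h, k ± c).

(8, -26) and (8, 4)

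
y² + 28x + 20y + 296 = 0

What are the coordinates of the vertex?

(-7, -10)

Only y is squared. Complete the square in y: (y + 10)² = -28(x + 7).
Vertex (-7, -10); 4p = -28 so p = -7. Opens left.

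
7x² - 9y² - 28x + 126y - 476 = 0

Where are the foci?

Rearranging, 7(x² - 4x) -9(y² - 14y) = 476.
Completing the square gives 7(x - 2)² -9(y - 7)² = 476 + 28 - 441 = 63.
Dividing both sides by 63: (x - 2)²/9 - (y - 7)²/7 = 1
Hyperbola, center (2, 7), transverse axis horizontal; a² = 9, b² = 7.
c² = a² + b² = 9 + 7 = 16, so c = 4.
Foci lie on the horizontal axis through the center: (h ± c, k).

(-2, 7) and (6, 7)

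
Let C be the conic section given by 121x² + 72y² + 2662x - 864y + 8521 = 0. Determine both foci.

121(x² + 22x) + 72(y² - 12y) = -8521
Completing the square gives 121(x + 11)² + 72(y - 6)² = -8521 + 14641 + 2592 = 8712.
Divide through by 8712 to get (x + 11)²/72 + (y - 6)²/121 = 1.
Ellipse, center (-11, 6), major axis vertical; a² = 121, b² = 72.
c² = a² - b² = 121 - 72 = 49, so c = 7.
Foci lie on the vertical axis through the center: (h, k ± c).

(-11, -1) and (-11, 13)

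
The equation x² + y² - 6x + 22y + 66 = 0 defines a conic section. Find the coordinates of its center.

(3, -11)

Group the x- and y-terms: (x² - 6x) + (y² + 22y) = -66
Complete the square in x and y: (x - 3)² + (y + 11)² = -66 + 9 + 121 = 64
So (x - 3)² + (y + 11)² = 64.
Circle centered at (3, -11) with r² = 64.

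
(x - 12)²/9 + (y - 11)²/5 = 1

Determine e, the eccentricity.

Center (12, 11). The larger denominator 9 sits under the x-term, so the major axis is horizontal; a² = 9, b² = 5.
c² = a² - b² = 4, so c = 2.
e = c/a = 2/3.

e = 2/3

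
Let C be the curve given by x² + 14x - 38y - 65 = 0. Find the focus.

(-7, 13/2)

Only x is squared. Complete the square in x: (x + 7)² = 38(y + 3).
Vertex (-7, -3); 4p = 38 so p = 19/2. Opens up.
Focus is p units from the vertex along the axis: (h, k + p).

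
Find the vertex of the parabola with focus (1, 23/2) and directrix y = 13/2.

(1, 9)

The vertex is the midpoint between the focus and the directrix along the axis of symmetry.
Axis is vertical (directrix is horizontal). Vertex y-coordinate = (23/2 + 13/2)/2 = 9; x-coordinate = 1.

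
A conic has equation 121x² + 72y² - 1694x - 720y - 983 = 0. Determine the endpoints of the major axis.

(7, -6) and (7, 16)

121(x² - 14x) + 72(y² - 10y) = 983
Complete the square in x and y: 121(x - 7)² + 72(y - 5)² = 983 + 5929 + 1800 = 8712
Divide by 8712: (x - 7)²/72 + (y - 5)²/121 = 1
Ellipse, center (7, 5), major axis vertical; a² = 121, b² = 72.
a = 11. Vertices at (h, k ± a).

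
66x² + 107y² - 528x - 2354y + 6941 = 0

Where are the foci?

(4 - √41, 11) and (4 + √41, 11)

Rearranging, 66(x² - 8x) + 107(y² - 22y) = -6941.
Complete the square in x and y: 66(x - 4)² + 107(y - 11)² = -6941 + 1056 + 12947 = 7062
Dividing both sides by 7062: (x - 4)²/107 + (y - 11)²/66 = 1
Ellipse, center (4, 11), major axis horizontal; a² = 107, b² = 66.
c² = a² - b² = 107 - 66 = 41, so c = √41.
Foci lie on the horizontal axis through the center: (h ± c, k).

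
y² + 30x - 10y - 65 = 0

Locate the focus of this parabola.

Only y is squared. Complete the square in y: (y - 5)² = -30(x - 3).
Vertex (3, 5); 4p = -30 so p = -15/2. Opens left.
Focus is p units from the vertex along the axis: (h + p, k).

(-9/2, 5)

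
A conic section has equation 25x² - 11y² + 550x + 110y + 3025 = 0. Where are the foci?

Collect terms: 25(x² + 22x) -11(y² - 10y) = -3025
Complete the square: 25(x + 11)² -11(y - 5)² = -3025 + 3025 - 275 = -275
Divide by -275: (y - 5)²/25 - (x + 11)²/11 = 1
Hyperbola, center (-11, 5), transverse axis vertical; a² = 25, b² = 11.
c² = a² + b² = 25 + 11 = 36, so c = 6.
Foci lie on the vertical axis through the center: (h, k ± c).

(-11, -1) and (-11, 11)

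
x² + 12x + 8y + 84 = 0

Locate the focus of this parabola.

(-6, -8)

Only x is squared. Complete the square in x: (x + 6)² = -8(y + 6).
Vertex (-6, -6); 4p = -8 so p = -2. Opens down.
Focus is p units from the vertex along the axis: (h, k + p).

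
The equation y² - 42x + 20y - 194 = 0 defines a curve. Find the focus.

(7/2, -10)

Only y is squared. Complete the square in y: (y + 10)² = 42(x + 7).
Vertex (-7, -10); 4p = 42 so p = 21/2. Opens right.
Focus is p units from the vertex along the axis: (h + p, k).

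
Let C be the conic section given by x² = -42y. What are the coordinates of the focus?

Vertex (0, 0); 4p = -42 so p = -21/2. Opens down.
Focus is p units from the vertex along the axis: (h, k + p).

(0, -21/2)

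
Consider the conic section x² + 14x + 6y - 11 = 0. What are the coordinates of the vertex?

(-7, 10)

Only x is squared. Complete the square in x: (x + 7)² = -6(y - 10).
Vertex (-7, 10); 4p = -6 so p = -3/2. Opens down.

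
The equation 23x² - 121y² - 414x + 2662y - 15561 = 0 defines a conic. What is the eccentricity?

e = 12/11

Rearranging, 23(x² - 18x) -121(y² - 22y) = 15561.
Complete the square in x and y: 23(x - 9)² -121(y - 11)² = 15561 + 1863 - 14641 = 2783
Divide through by 2783 to get (x - 9)²/121 - (y - 11)²/23 = 1.
Hyperbola, center (9, 11), transverse axis horizontal; a² = 121, b² = 23.
c² = a² + b² = 144, so c = 12.
e = c/a = 12/11.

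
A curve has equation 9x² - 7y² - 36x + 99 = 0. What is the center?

9(x² - 4x) -7y² = -99
Completing the square gives 9(x - 2)² -7y² = -99 + 36 + 0 = -63.
Divide by -63: y²/9 - (x - 2)²/7 = 1
Hyperbola with center (2, 0).

(2, 0)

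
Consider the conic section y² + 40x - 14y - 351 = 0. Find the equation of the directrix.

x = 20

Only y is squared. Complete the square in y: (y - 7)² = -40(x - 10).
Vertex (10, 7); 4p = -40 so p = -10. Opens left.
Directrix is the vertical line x = h − p = 10 − (-10) = 20.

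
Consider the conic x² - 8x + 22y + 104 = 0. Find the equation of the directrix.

y = 3/2

Only x is squared. Complete the square in x: (x - 4)² = -22(y + 4).
Vertex (4, -4); 4p = -22 so p = -11/2. Opens down.
Directrix is the horizontal line y = k − p = -4 − (-11/2) = 3/2.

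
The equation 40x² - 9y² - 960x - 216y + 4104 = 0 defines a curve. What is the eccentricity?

e = 7/3

40(x² - 24x) -9(y² + 24y) = -4104
40(x - 12)² -9(y + 12)² = -4104 + 5760 - 1296 = 360
Divide through by 360 to get (x - 12)²/9 - (y + 12)²/40 = 1.
Hyperbola, center (12, -12), transverse axis horizontal; a² = 9, b² = 40.
c² = a² + b² = 49, so c = 7.
e = c/a = 7/3.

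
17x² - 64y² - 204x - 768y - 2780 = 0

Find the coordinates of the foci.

Rearranging, 17(x² - 12x) -64(y² + 12y) = 2780.
Complete the square in x and y: 17(x - 6)² -64(y + 6)² = 2780 + 612 - 2304 = 1088
Divide by 1088: (x - 6)²/64 - (y + 6)²/17 = 1
Hyperbola, center (6, -6), transverse axis horizontal; a² = 64, b² = 17.
c² = a² + b² = 64 + 17 = 81, so c = 9.
Foci lie on the horizontal axis through the center: (h ± c, k).

(-3, -6) and (15, -6)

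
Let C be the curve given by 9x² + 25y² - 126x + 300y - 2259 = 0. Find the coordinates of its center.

Group the x- and y-terms: 9(x² - 14x) + 25(y² + 12y) = 2259
Complete the square: 9(x - 7)² + 25(y + 6)² = 2259 + 441 + 900 = 3600
Dividing both sides by 3600: (x - 7)²/400 + (y + 6)²/144 = 1
Ellipse with center (7, -6).

(7, -6)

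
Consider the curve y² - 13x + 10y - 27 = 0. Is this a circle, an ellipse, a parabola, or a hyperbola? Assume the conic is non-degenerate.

No xy term. Coefficients of x² and y² are A = 0, C = 1.
Exactly one squared variable ⇒ parabola.

parabola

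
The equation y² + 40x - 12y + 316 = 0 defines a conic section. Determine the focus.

Only y is squared. Complete the square in y: (y - 6)² = -40(x + 7).
Vertex (-7, 6); 4p = -40 so p = -10. Opens left.
Focus is p units from the vertex along the axis: (h + p, k).

(-17, 6)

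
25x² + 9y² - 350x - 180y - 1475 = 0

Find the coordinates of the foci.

(7, -6) and (7, 26)

25(x² - 14x) + 9(y² - 20y) = 1475
Complete the square in x and y: 25(x - 7)² + 9(y - 10)² = 1475 + 1225 + 900 = 3600
Divide through by 3600 to get (x - 7)²/144 + (y - 10)²/400 = 1.
Ellipse, center (7, 10), major axis vertical; a² = 400, b² = 144.
c² = a² - b² = 400 - 144 = 256, so c = 16.
Foci lie on the vertical axis through the center: (h, k ± c).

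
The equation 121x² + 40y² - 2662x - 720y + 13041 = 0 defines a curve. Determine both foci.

Group: 121(x² - 22x) + 40(y² - 18y) = -13041
Completing the square gives 121(x - 11)² + 40(y - 9)² = -13041 + 14641 + 3240 = 4840.
Dividing both sides by 4840: (x - 11)²/40 + (y - 9)²/121 = 1
Ellipse, center (11, 9), major axis vertical; a² = 121, b² = 40.
c² = a² - b² = 121 - 40 = 81, so c = 9.
Foci lie on the vertical axis through the center: (h, k ± c).

(11, 0) and (11, 18)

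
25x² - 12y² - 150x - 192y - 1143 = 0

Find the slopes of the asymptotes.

Rearranging, 25(x² - 6x) -12(y² + 16y) = 1143.
Complete the square: 25(x - 3)² -12(y + 8)² = 1143 + 225 - 768 = 600
Dividing both sides by 600: (x - 3)²/24 - (y + 8)²/50 = 1
Hyperbola, center (3, -8), transverse axis horizontal; a² = 24, b² = 50.
For a horizontal hyperbola the asymptotes have slope ±b/a.
Here that is ±5√2/2√6 = ±5√3/6.

5√3/6 and -5√3/6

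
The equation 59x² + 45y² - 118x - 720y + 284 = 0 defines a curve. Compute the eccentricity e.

Collect terms: 59(x² - 2x) + 45(y² - 16y) = -284
Completing the square gives 59(x - 1)² + 45(y - 8)² = -284 + 59 + 2880 = 2655.
Divide through by 2655 to get (x - 1)²/45 + (y - 8)²/59 = 1.
Ellipse, center (1, 8), major axis vertical; a² = 59, b² = 45.
c² = a² - b² = 14, so c = √14.
e = c/a = √14/√59 = √826/59.

e = √826/59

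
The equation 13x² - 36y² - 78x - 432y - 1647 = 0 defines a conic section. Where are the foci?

Collect terms: 13(x² - 6x) -36(y² + 12y) = 1647
Complete the square in x and y: 13(x - 3)² -36(y + 6)² = 1647 + 117 - 1296 = 468
Dividing both sides by 468: (x - 3)²/36 - (y + 6)²/13 = 1
Hyperbola, center (3, -6), transverse axis horizontal; a² = 36, b² = 13.
c² = a² + b² = 36 + 13 = 49, so c = 7.
Foci lie on the horizontal axis through the center: (h ± c, k).

(-4, -6) and (10, -6)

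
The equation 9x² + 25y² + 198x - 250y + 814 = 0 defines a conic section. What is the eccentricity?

e = 4/5

Rearranging, 9(x² + 22x) + 25(y² - 10y) = -814.
Completing the square gives 9(x + 11)² + 25(y - 5)² = -814 + 1089 + 625 = 900.
Divide through by 900 to get (x + 11)²/100 + (y - 5)²/36 = 1.
Ellipse, center (-11, 5), major axis horizontal; a² = 100, b² = 36.
c² = a² - b² = 64, so c = 8.
e = c/a = 8/10 = 4/5.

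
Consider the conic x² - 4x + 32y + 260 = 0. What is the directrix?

Only x is squared. Complete the square in x: (x - 2)² = -32(y + 8).
Vertex (2, -8); 4p = -32 so p = -8. Opens down.
Directrix is the horizontal line y = k − p = -8 − (-8) = 0.

y = 0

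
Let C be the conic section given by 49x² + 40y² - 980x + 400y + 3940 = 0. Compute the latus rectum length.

Group: 49(x² - 20x) + 40(y² + 10y) = -3940
Complete the square: 49(x - 10)² + 40(y + 5)² = -3940 + 4900 + 1000 = 1960
Divide through by 1960 to get (x - 10)²/40 + (y + 5)²/49 = 1.
Ellipse, center (10, -5), major axis vertical; a² = 49, b² = 40.
Latus rectum length = 2b²/a = 2·40/7 = 80/7.

80/7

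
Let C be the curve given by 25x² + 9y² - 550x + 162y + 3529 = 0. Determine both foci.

Rearranging, 25(x² - 22x) + 9(y² + 18y) = -3529.
Completing the square gives 25(x - 11)² + 9(y + 9)² = -3529 + 3025 + 729 = 225.
Dividing both sides by 225: (x - 11)²/9 + (y + 9)²/25 = 1
Ellipse, center (11, -9), major axis vertical; a² = 25, b² = 9.
c² = a² - b² = 25 - 9 = 16, so c = 4.
Foci lie on the vertical axis through the center: (h, k ± c).

(11, -13) and (11, -5)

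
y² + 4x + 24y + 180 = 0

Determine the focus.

Only y is squared. Complete the square in y: (y + 12)² = -4(x + 9).
Vertex (-9, -12); 4p = -4 so p = -1. Opens left.
Focus is p units from the vertex along the axis: (h + p, k).

(-10, -12)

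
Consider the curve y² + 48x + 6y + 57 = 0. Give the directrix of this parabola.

Only y is squared. Complete the square in y: (y + 3)² = -48(x + 1).
Vertex (-1, -3); 4p = -48 so p = -12. Opens left.
Directrix is the vertical line x = h − p = -1 − (-12) = 11.

x = 11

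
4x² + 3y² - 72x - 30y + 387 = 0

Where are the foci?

(9, 4) and (9, 6)

4(x² - 18x) + 3(y² - 10y) = -387
Complete the square: 4(x - 9)² + 3(y - 5)² = -387 + 324 + 75 = 12
Divide by 12: (x - 9)²/3 + (y - 5)²/4 = 1
Ellipse, center (9, 5), major axis vertical; a² = 4, b² = 3.
c² = a² - b² = 4 - 3 = 1, so c = 1.
Foci lie on the vertical axis through the center: (h, k ± c).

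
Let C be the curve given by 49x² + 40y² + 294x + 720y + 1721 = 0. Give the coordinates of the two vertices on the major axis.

Rearranging, 49(x² + 6x) + 40(y² + 18y) = -1721.
Completing the square gives 49(x + 3)² + 40(y + 9)² = -1721 + 441 + 3240 = 1960.
Divide through by 1960 to get (x + 3)²/40 + (y + 9)²/49 = 1.
Ellipse, center (-3, -9), major axis vertical; a² = 49, b² = 40.
a = 7. Vertices at (h, k ± a).

(-3, -16) and (-3, -2)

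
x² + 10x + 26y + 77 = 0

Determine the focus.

(-5, -17/2)

Only x is squared. Complete the square in x: (x + 5)² = -26(y + 2).
Vertex (-5, -2); 4p = -26 so p = -13/2. Opens down.
Focus is p units from the vertex along the axis: (h, k + p).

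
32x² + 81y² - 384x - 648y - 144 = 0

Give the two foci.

(-1, 4) and (13, 4)

Group: 32(x² - 12x) + 81(y² - 8y) = 144
32(x - 6)² + 81(y - 4)² = 144 + 1152 + 1296 = 2592
Divide through by 2592 to get (x - 6)²/81 + (y - 4)²/32 = 1.
Ellipse, center (6, 4), major axis horizontal; a² = 81, b² = 32.
c² = a² - b² = 81 - 32 = 49, so c = 7.
Foci lie on the horizontal axis through the center: (h ± c, k).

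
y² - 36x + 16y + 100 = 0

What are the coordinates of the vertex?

(1, -8)

Only y is squared. Complete the square in y: (y + 8)² = 36(x - 1).
Vertex (1, -8); 4p = 36 so p = 9. Opens right.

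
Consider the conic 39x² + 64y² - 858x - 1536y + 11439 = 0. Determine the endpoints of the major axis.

39(x² - 22x) + 64(y² - 24y) = -11439
Complete the square in x and y: 39(x - 11)² + 64(y - 12)² = -11439 + 4719 + 9216 = 2496
Divide through by 2496 to get (x - 11)²/64 + (y - 12)²/39 = 1.
Ellipse, center (11, 12), major axis horizontal; a² = 64, b² = 39.
a = 8. Vertices at (h ± a, k).

(3, 12) and (19, 12)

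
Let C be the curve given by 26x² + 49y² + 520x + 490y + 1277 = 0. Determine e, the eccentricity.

Collect terms: 26(x² + 20x) + 49(y² + 10y) = -1277
Complete the square: 26(x + 10)² + 49(y + 5)² = -1277 + 2600 + 1225 = 2548
Dividing both sides by 2548: (x + 10)²/98 + (y + 5)²/52 = 1
Ellipse, center (-10, -5), major axis horizontal; a² = 98, b² = 52.
c² = a² - b² = 46, so c = √46.
e = c/a = √46/7√2 = √23/7.

e = √23/7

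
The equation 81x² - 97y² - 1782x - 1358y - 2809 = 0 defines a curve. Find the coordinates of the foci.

(11 - √178, -7) and (11 + √178, -7)

Group the x- and y-terms: 81(x² - 22x) -97(y² + 14y) = 2809
Complete the square: 81(x - 11)² -97(y + 7)² = 2809 + 9801 - 4753 = 7857
Divide by 7857: (x - 11)²/97 - (y + 7)²/81 = 1
Hyperbola, center (11, -7), transverse axis horizontal; a² = 97, b² = 81.
c² = a² + b² = 97 + 81 = 178, so c = √178.
Foci lie on the horizontal axis through the center: (h ± c, k).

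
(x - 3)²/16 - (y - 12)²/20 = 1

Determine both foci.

(-3, 12) and (9, 12)

Center (3, 12). The positive term is the x-term, so the transverse axis is horizontal; a² = 16, b² = 20.
c² = a² + b² = 16 + 20 = 36, so c = 6.
Foci lie on the horizontal axis through the center: (h ± c, k).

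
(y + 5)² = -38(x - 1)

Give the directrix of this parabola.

Vertex (1, -5); 4p = -38 so p = -19/2. Opens left.
Directrix is the vertical line x = h − p = 1 − (-19/2) = 21/2.

x = 21/2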